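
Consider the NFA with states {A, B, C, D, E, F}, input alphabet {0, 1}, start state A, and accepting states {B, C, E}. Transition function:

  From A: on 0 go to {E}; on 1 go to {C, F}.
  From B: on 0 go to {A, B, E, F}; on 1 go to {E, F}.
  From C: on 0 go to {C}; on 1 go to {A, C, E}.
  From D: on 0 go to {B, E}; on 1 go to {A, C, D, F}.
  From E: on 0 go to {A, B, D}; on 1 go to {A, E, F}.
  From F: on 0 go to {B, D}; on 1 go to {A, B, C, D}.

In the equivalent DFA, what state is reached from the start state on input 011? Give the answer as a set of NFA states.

{A, B, C, D, E, F}

Start: {A}.
δ(A,0) = {E}.
Union: {E}.
After 0: {E}.
δ(E,1) = {A, E, F}.
Union: {A, E, F}.
After 1: {A, E, F}.
δ(A,1) = {C, F}; δ(E,1) = {A, E, F}; δ(F,1) = {A, B, C, D}.
Union: {A, B, C, D, E, F}.
After 1: {A, B, C, D, E, F}.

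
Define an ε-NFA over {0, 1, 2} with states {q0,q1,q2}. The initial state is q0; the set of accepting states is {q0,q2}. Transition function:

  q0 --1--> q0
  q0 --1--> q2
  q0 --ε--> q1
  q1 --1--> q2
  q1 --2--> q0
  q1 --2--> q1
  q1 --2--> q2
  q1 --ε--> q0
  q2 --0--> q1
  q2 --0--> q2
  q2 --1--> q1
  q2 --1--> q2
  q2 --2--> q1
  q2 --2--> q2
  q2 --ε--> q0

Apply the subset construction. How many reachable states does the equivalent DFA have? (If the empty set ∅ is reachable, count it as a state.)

Start state of the DFA: {q0,q1} (ε-closure of the NFA start).
{q0,q1} --0--> ∅  [new]
{q0,q1} --1--> {q0,q1,q2}  [new]
{q0,q1} --2--> {q0,q1,q2}  [seen]
∅ --0--> ∅  [seen]
∅ --1--> ∅  [seen]
∅ --2--> ∅  [seen]
{q0,q1,q2} --0--> {q0,q1,q2}  [seen]
{q0,q1,q2} --1--> {q0,q1,q2}  [seen]
{q0,q1,q2} --2--> {q0,q1,q2}  [seen]
Reachable DFA states: {q0,q1}, ∅, {q0,q1,q2}.

3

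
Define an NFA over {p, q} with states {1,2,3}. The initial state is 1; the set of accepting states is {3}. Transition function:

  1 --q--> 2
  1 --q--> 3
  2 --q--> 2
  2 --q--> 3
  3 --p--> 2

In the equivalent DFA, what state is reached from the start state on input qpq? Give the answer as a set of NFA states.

Start: {1}.
δ(1,q) = {2,3}.
Union: {2,3}.
After q: {2,3}.
δ(2,p) = ∅; δ(3,p) = {2}.
Union: {2}.
After p: {2}.
δ(2,q) = {2,3}.
Union: {2,3}.
After q: {2,3}.

{2,3}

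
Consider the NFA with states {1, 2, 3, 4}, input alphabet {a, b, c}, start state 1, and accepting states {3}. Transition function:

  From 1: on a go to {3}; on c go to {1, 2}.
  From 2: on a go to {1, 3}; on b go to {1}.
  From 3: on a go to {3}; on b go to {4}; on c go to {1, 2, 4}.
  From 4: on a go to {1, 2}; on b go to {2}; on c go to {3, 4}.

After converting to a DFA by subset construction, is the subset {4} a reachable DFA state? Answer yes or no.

Start state of the DFA: {1}.
{1} --a--> {3}  [new]
{1} --b--> ∅  [new]
{1} --c--> {1, 2}  [new]
{3} --a--> {3}  [seen]
{3} --b--> {4}  [new]
{3} --c--> {1, 2, 4}  [new]
∅ --a--> ∅  [seen]
∅ --b--> ∅  [seen]
∅ --c--> ∅  [seen]
{1, 2} --a--> {1, 3}  [new]
{1, 2} --b--> {1}  [seen]
{1, 2} --c--> {1, 2}  [seen]
{4} --a--> {1, 2}  [seen]
{4} --b--> {2}  [new]
{4} --c--> {3, 4}  [new]
{1, 2, 4} --a--> {1, 2, 3}  [new]
{1, 2, 4} --b--> {1, 2}  [seen]
{1, 2, 4} --c--> {1, 2, 3, 4}  [new]
{1, 3} --a--> {3}  [seen]
{1, 3} --b--> {4}  [seen]
{1, 3} --c--> {1, 2, 4}  [seen]
{2} --a--> {1, 3}  [seen]
{2} --b--> {1}  [seen]
{2} --c--> ∅  [seen]
{3, 4} --a--> {1, 2, 3}  [seen]
{3, 4} --b--> {2, 4}  [new]
{3, 4} --c--> {1, 2, 3, 4}  [seen]
{1, 2, 3} --a--> {1, 3}  [seen]
{1, 2, 3} --b--> {1, 4}  [new]
{1, 2, 3} --c--> {1, 2, 4}  [seen]
{1, 2, 3, 4} --a--> {1, 2, 3}  [seen]
{1, 2, 3, 4} --b--> {1, 2, 4}  [seen]
{1, 2, 3, 4} --c--> {1, 2, 3, 4}  [seen]
{2, 4} --a--> {1, 2, 3}  [seen]
{2, 4} --b--> {1, 2}  [seen]
{2, 4} --c--> {3, 4}  [seen]
{1, 4} --a--> {1, 2, 3}  [seen]
{1, 4} --b--> {2}  [seen]
{1, 4} --c--> {1, 2, 3, 4}  [seen]
Reachable DFA states: {1}, {3}, ∅, {1, 2}, {4}, {1, 2, 4}, {1, 3}, {2}, {3, 4}, {1, 2, 3}, {1, 2, 3, 4}, {2, 4}, {1, 4}.
{4} is among them.

yes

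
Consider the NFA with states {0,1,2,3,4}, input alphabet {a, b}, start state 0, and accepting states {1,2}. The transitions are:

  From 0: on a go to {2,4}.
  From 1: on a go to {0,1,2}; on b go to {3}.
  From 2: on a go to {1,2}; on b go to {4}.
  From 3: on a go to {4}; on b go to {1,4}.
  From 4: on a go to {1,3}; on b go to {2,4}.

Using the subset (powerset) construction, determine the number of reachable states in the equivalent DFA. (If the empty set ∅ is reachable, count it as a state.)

Start state of the DFA: {0}.
{0} --a--> {2,4}  [new]
{0} --b--> ∅  [new]
{2,4} --a--> {1,2,3}  [new]
{2,4} --b--> {2,4}  [seen]
∅ --a--> ∅  [seen]
∅ --b--> ∅  [seen]
{1,2,3} --a--> {0,1,2,4}  [new]
{1,2,3} --b--> {1,3,4}  [new]
{0,1,2,4} --a--> {0,1,2,3,4}  [new]
{0,1,2,4} --b--> {2,3,4}  [new]
{1,3,4} --a--> {0,1,2,3,4}  [seen]
{1,3,4} --b--> {1,2,3,4}  [new]
{0,1,2,3,4} --a--> {0,1,2,3,4}  [seen]
{0,1,2,3,4} --b--> {1,2,3,4}  [seen]
{2,3,4} --a--> {1,2,3,4}  [seen]
{2,3,4} --b--> {1,2,4}  [new]
{1,2,3,4} --a--> {0,1,2,3,4}  [seen]
{1,2,3,4} --b--> {1,2,3,4}  [seen]
{1,2,4} --a--> {0,1,2,3}  [new]
{1,2,4} --b--> {2,3,4}  [seen]
{0,1,2,3} --a--> {0,1,2,4}  [seen]
{0,1,2,3} --b--> {1,3,4}  [seen]
Reachable DFA states: {0}, {2,4}, ∅, {1,2,3}, {0,1,2,4}, {1,3,4}, {0,1,2,3,4}, {2,3,4}, {1,2,3,4}, {1,2,4}, {0,1,2,3}.

11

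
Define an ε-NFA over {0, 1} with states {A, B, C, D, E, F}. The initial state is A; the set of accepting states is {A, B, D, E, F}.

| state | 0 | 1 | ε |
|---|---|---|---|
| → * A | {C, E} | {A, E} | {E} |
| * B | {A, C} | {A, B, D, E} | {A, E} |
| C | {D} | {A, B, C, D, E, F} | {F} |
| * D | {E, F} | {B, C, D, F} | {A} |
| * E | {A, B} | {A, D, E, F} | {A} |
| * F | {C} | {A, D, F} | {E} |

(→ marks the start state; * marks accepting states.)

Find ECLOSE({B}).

Begin with {B}.
B →ε {A, E}; add A, E.
ε-closure = {A, B, E}.

{A, B, E}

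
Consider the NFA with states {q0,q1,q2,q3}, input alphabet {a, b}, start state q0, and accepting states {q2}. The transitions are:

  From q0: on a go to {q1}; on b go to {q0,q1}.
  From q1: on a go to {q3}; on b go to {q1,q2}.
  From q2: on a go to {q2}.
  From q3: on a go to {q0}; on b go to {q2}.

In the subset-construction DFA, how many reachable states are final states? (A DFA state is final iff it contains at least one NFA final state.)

7

Start state of the DFA: {q0}.
{q0} --a--> {q1}  [new]
{q0} --b--> {q0,q1}  [new]
{q1} --a--> {q3}  [new]
{q1} --b--> {q1,q2}  [new]
{q0,q1} --a--> {q1,q3}  [new]
{q0,q1} --b--> {q0,q1,q2}  [new]
{q3} --a--> {q0}  [seen]
{q3} --b--> {q2}  [new]
{q1,q2} --a--> {q2,q3}  [new]
{q1,q2} --b--> {q1,q2}  [seen]
{q1,q3} --a--> {q0,q3}  [new]
{q1,q3} --b--> {q1,q2}  [seen]
{q0,q1,q2} --a--> {q1,q2,q3}  [new]
{q0,q1,q2} --b--> {q0,q1,q2}  [seen]
{q2} --a--> {q2}  [seen]
{q2} --b--> ∅  [new]
{q2,q3} --a--> {q0,q2}  [new]
{q2,q3} --b--> {q2}  [seen]
{q0,q3} --a--> {q0,q1}  [seen]
{q0,q3} --b--> {q0,q1,q2}  [seen]
{q1,q2,q3} --a--> {q0,q2,q3}  [new]
{q1,q2,q3} --b--> {q1,q2}  [seen]
∅ --a--> ∅  [seen]
∅ --b--> ∅  [seen]
{q0,q2} --a--> {q1,q2}  [seen]
{q0,q2} --b--> {q0,q1}  [seen]
{q0,q2,q3} --a--> {q0,q1,q2}  [seen]
{q0,q2,q3} --b--> {q0,q1,q2}  [seen]
Reachable DFA states: {q0}, {q1}, {q0,q1}, {q3}, {q1,q2}, {q1,q3}, {q0,q1,q2}, {q2}, {q2,q3}, {q0,q3}, {q1,q2,q3}, ∅, {q0,q2}, {q0,q2,q3}.
Accepting DFA states (contain an NFA accepting state): {q1,q2}, {q0,q1,q2}, {q2}, {q2,q3}, {q1,q2,q3}, {q0,q2}, {q0,q2,q3}.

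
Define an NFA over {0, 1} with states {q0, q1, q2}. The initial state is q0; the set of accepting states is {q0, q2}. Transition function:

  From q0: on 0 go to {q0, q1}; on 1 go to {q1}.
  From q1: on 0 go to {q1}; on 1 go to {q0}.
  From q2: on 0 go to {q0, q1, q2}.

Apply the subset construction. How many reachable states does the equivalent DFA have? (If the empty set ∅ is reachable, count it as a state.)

Start state of the DFA: {q0}.
{q0} --0--> {q0, q1}  [new]
{q0} --1--> {q1}  [new]
{q0, q1} --0--> {q0, q1}  [seen]
{q0, q1} --1--> {q0, q1}  [seen]
{q1} --0--> {q1}  [seen]
{q1} --1--> {q0}  [seen]
Reachable DFA states: {q0}, {q0, q1}, {q1}.

3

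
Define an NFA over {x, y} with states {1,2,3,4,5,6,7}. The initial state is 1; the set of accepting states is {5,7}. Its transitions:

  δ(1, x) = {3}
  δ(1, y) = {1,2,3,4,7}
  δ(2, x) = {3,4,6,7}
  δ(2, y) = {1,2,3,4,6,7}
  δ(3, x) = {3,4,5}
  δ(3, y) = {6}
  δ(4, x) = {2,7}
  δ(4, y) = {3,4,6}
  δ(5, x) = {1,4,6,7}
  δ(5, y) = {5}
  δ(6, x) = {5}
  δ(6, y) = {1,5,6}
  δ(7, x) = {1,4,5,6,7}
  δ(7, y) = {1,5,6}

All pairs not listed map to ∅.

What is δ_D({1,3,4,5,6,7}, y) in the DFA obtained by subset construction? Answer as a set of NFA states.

δ(1,y) = {1,2,3,4,7}; δ(3,y) = {6}; δ(4,y) = {3,4,6}; δ(5,y) = {5}; δ(6,y) = {1,5,6}; δ(7,y) = {1,5,6}.
Union: {1,2,3,4,5,6,7}.

{1,2,3,4,5,6,7}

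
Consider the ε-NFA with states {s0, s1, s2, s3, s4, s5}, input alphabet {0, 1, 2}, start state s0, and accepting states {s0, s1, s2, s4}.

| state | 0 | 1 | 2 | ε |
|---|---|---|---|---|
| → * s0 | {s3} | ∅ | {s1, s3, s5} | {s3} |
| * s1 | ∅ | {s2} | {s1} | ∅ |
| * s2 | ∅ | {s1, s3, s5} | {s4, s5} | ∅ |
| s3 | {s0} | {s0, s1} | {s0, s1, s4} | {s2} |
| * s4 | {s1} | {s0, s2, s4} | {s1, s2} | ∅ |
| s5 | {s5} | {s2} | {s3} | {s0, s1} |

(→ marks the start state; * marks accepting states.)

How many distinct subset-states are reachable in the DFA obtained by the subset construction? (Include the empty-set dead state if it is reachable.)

Start state of the DFA: {s0, s2, s3} (ε-closure of the NFA start).
{s0, s2, s3} --0--> {s0, s2, s3}  [seen]
{s0, s2, s3} --1--> {s0, s1, s2, s3, s5}  [new]
{s0, s2, s3} --2--> {s0, s1, s2, s3, s4, s5}  [new]
{s0, s1, s2, s3, s5} --0--> {s0, s1, s2, s3, s5}  [seen]
{s0, s1, s2, s3, s5} --1--> {s0, s1, s2, s3, s5}  [seen]
{s0, s1, s2, s3, s5} --2--> {s0, s1, s2, s3, s4, s5}  [seen]
{s0, s1, s2, s3, s4, s5} --0--> {s0, s1, s2, s3, s5}  [seen]
{s0, s1, s2, s3, s4, s5} --1--> {s0, s1, s2, s3, s4, s5}  [seen]
{s0, s1, s2, s3, s4, s5} --2--> {s0, s1, s2, s3, s4, s5}  [seen]
Reachable DFA states: {s0, s2, s3}, {s0, s1, s2, s3, s5}, {s0, s1, s2, s3, s4, s5}.

3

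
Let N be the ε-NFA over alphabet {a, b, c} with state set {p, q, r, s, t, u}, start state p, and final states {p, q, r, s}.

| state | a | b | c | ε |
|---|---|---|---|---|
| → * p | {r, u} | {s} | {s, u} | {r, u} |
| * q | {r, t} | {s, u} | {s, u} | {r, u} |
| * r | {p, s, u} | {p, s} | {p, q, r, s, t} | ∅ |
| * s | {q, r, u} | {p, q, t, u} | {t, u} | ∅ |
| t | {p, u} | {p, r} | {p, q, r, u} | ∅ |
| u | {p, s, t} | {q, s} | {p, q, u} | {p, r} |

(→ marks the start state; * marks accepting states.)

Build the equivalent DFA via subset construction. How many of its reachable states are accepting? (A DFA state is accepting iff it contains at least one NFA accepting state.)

4

Start state of the DFA: {p, r, u} (ε-closure of the NFA start).
{p, r, u} --a--> {p, r, s, t, u}  [new]
{p, r, u} --b--> {p, q, r, s, u}  [new]
{p, r, u} --c--> {p, q, r, s, t, u}  [new]
{p, r, s, t, u} --a--> {p, q, r, s, t, u}  [seen]
{p, r, s, t, u} --b--> {p, q, r, s, t, u}  [seen]
{p, r, s, t, u} --c--> {p, q, r, s, t, u}  [seen]
{p, q, r, s, u} --a--> {p, q, r, s, t, u}  [seen]
{p, q, r, s, u} --b--> {p, q, r, s, t, u}  [seen]
{p, q, r, s, u} --c--> {p, q, r, s, t, u}  [seen]
{p, q, r, s, t, u} --a--> {p, q, r, s, t, u}  [seen]
{p, q, r, s, t, u} --b--> {p, q, r, s, t, u}  [seen]
{p, q, r, s, t, u} --c--> {p, q, r, s, t, u}  [seen]
Reachable DFA states: {p, r, u}, {p, r, s, t, u}, {p, q, r, s, u}, {p, q, r, s, t, u}.
Accepting DFA states (contain an NFA accepting state): {p, r, u}, {p, r, s, t, u}, {p, q, r, s, u}, {p, q, r, s, t, u}.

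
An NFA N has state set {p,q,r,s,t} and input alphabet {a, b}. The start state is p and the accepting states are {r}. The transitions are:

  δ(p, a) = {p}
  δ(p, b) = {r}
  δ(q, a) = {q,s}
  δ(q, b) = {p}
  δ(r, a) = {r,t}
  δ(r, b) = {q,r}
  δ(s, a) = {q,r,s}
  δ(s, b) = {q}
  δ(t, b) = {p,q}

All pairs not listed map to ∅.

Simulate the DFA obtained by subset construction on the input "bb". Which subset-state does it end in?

Start: {p}.
δ(p,b) = {r}.
Union: {r}.
After b: {r}.
δ(r,b) = {q,r}.
Union: {q,r}.
After b: {q,r}.

{q,r}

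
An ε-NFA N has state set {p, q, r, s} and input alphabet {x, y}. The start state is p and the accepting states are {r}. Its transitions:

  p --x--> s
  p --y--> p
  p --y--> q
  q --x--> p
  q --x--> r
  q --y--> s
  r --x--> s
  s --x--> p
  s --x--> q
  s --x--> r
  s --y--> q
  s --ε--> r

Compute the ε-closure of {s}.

{r, s}

Begin with {s}.
s →ε {r}; add r.
ε-closure = {r, s}.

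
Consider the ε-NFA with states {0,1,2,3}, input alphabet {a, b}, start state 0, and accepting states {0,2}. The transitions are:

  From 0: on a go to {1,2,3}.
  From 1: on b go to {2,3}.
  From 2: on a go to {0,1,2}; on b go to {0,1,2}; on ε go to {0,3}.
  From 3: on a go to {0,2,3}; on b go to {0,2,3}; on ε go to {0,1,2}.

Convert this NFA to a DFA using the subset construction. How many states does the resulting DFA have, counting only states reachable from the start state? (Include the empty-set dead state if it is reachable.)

3

Start state of the DFA: {0} (ε-closure of the NFA start).
{0} --a--> {0,1,2,3}  [new]
{0} --b--> ∅  [new]
{0,1,2,3} --a--> {0,1,2,3}  [seen]
{0,1,2,3} --b--> {0,1,2,3}  [seen]
∅ --a--> ∅  [seen]
∅ --b--> ∅  [seen]
Reachable DFA states: {0}, {0,1,2,3}, ∅.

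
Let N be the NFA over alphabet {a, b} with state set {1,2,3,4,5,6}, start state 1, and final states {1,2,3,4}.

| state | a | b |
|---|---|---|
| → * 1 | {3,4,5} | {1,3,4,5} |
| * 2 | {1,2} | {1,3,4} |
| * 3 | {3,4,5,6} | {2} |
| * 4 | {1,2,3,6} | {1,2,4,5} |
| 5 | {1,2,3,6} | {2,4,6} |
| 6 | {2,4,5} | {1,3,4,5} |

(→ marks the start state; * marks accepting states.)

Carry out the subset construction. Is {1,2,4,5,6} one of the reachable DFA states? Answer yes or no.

yes

Start state of the DFA: {1}.
{1} --a--> {3,4,5}  [new]
{1} --b--> {1,3,4,5}  [new]
{3,4,5} --a--> {1,2,3,4,5,6}  [new]
{3,4,5} --b--> {1,2,4,5,6}  [new]
{1,3,4,5} --a--> {1,2,3,4,5,6}  [seen]
{1,3,4,5} --b--> {1,2,3,4,5,6}  [seen]
{1,2,3,4,5,6} --a--> {1,2,3,4,5,6}  [seen]
{1,2,3,4,5,6} --b--> {1,2,3,4,5,6}  [seen]
{1,2,4,5,6} --a--> {1,2,3,4,5,6}  [seen]
{1,2,4,5,6} --b--> {1,2,3,4,5,6}  [seen]
Reachable DFA states: {1}, {3,4,5}, {1,3,4,5}, {1,2,3,4,5,6}, {1,2,4,5,6}.
{1,2,4,5,6} is among them.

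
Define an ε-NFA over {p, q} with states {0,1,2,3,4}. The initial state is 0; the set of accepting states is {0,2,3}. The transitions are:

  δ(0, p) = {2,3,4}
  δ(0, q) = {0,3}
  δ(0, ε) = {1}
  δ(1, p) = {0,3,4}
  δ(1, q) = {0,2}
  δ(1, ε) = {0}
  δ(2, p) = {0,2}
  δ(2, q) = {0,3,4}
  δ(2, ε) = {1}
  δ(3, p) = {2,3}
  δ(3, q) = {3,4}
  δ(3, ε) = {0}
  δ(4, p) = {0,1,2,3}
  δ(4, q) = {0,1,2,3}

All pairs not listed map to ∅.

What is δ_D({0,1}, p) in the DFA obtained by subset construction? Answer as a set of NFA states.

δ(0,p) = {2,3,4}; δ(1,p) = {0,3,4}.
Union: {0,2,3,4}.
ε-closure gives {0,1,2,3,4}.

{0,1,2,3,4}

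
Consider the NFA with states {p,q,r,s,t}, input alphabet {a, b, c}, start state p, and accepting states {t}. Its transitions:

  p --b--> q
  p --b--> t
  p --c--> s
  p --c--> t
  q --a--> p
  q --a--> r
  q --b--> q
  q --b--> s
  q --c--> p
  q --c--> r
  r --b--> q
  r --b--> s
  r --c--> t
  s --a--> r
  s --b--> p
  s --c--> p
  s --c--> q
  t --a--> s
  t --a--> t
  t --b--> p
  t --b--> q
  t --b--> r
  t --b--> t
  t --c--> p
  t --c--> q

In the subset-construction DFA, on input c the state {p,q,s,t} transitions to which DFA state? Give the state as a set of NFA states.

δ(p,c) = {s,t}; δ(q,c) = {p,r}; δ(s,c) = {p,q}; δ(t,c) = {p,q}.
Union: {p,q,r,s,t}.

{p,q,r,s,t}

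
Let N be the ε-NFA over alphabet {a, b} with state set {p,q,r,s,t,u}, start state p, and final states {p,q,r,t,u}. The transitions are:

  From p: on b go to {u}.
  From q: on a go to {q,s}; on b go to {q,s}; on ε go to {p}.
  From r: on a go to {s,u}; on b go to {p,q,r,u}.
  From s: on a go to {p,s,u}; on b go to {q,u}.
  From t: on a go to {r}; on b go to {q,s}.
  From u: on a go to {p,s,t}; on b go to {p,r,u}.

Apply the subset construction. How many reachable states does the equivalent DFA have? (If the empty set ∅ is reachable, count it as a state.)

Start state of the DFA: {p} (ε-closure of the NFA start).
{p} --a--> ∅  [new]
{p} --b--> {u}  [new]
∅ --a--> ∅  [seen]
∅ --b--> ∅  [seen]
{u} --a--> {p,s,t}  [new]
{u} --b--> {p,r,u}  [new]
{p,s,t} --a--> {p,r,s,u}  [new]
{p,s,t} --b--> {p,q,s,u}  [new]
{p,r,u} --a--> {p,s,t,u}  [new]
{p,r,u} --b--> {p,q,r,u}  [new]
{p,r,s,u} --a--> {p,s,t,u}  [seen]
{p,r,s,u} --b--> {p,q,r,u}  [seen]
{p,q,s,u} --a--> {p,q,s,t,u}  [new]
{p,q,s,u} --b--> {p,q,r,s,u}  [new]
{p,s,t,u} --a--> {p,r,s,t,u}  [new]
{p,s,t,u} --b--> {p,q,r,s,u}  [seen]
{p,q,r,u} --a--> {p,q,s,t,u}  [seen]
{p,q,r,u} --b--> {p,q,r,s,u}  [seen]
{p,q,s,t,u} --a--> {p,q,r,s,t,u}  [new]
{p,q,s,t,u} --b--> {p,q,r,s,u}  [seen]
{p,q,r,s,u} --a--> {p,q,s,t,u}  [seen]
{p,q,r,s,u} --b--> {p,q,r,s,u}  [seen]
{p,r,s,t,u} --a--> {p,r,s,t,u}  [seen]
{p,r,s,t,u} --b--> {p,q,r,s,u}  [seen]
{p,q,r,s,t,u} --a--> {p,q,r,s,t,u}  [seen]
{p,q,r,s,t,u} --b--> {p,q,r,s,u}  [seen]
Reachable DFA states: {p}, ∅, {u}, {p,s,t}, {p,r,u}, {p,r,s,u}, {p,q,s,u}, {p,s,t,u}, {p,q,r,u}, {p,q,s,t,u}, {p,q,r,s,u}, {p,r,s,t,u}, {p,q,r,s,t,u}.

13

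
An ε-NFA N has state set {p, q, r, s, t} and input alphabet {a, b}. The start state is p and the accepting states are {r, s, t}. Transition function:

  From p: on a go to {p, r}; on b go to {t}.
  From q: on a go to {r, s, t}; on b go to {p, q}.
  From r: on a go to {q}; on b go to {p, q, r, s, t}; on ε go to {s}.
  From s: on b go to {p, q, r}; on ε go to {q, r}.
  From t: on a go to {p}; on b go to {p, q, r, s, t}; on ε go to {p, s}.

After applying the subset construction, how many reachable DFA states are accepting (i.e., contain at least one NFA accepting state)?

Start state of the DFA: {p} (ε-closure of the NFA start).
{p} --a--> {p, q, r, s}  [new]
{p} --b--> {p, q, r, s, t}  [new]
{p, q, r, s} --a--> {p, q, r, s, t}  [seen]
{p, q, r, s} --b--> {p, q, r, s, t}  [seen]
{p, q, r, s, t} --a--> {p, q, r, s, t}  [seen]
{p, q, r, s, t} --b--> {p, q, r, s, t}  [seen]
Reachable DFA states: {p}, {p, q, r, s}, {p, q, r, s, t}.
Accepting DFA states (contain an NFA accepting state): {p, q, r, s}, {p, q, r, s, t}.

2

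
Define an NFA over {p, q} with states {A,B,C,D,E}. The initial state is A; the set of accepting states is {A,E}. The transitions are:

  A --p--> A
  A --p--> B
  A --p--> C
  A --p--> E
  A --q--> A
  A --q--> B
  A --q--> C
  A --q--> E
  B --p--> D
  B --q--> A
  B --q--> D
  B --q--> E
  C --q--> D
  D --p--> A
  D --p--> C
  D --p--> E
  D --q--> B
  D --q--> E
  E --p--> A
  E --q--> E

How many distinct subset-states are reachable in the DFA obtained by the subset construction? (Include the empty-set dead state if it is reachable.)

3

Start state of the DFA: {A}.
{A} --p--> {A,B,C,E}  [new]
{A} --q--> {A,B,C,E}  [seen]
{A,B,C,E} --p--> {A,B,C,D,E}  [new]
{A,B,C,E} --q--> {A,B,C,D,E}  [seen]
{A,B,C,D,E} --p--> {A,B,C,D,E}  [seen]
{A,B,C,D,E} --q--> {A,B,C,D,E}  [seen]
Reachable DFA states: {A}, {A,B,C,E}, {A,B,C,D,E}.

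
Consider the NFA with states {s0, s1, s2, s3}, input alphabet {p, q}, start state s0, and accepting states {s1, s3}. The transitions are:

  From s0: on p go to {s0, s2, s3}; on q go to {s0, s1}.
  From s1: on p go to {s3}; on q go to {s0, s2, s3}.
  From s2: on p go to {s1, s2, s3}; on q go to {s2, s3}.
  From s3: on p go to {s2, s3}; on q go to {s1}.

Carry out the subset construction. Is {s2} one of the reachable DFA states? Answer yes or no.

no

Start state of the DFA: {s0}.
{s0} --p--> {s0, s2, s3}  [new]
{s0} --q--> {s0, s1}  [new]
{s0, s2, s3} --p--> {s0, s1, s2, s3}  [new]
{s0, s2, s3} --q--> {s0, s1, s2, s3}  [seen]
{s0, s1} --p--> {s0, s2, s3}  [seen]
{s0, s1} --q--> {s0, s1, s2, s3}  [seen]
{s0, s1, s2, s3} --p--> {s0, s1, s2, s3}  [seen]
{s0, s1, s2, s3} --q--> {s0, s1, s2, s3}  [seen]
Reachable DFA states: {s0}, {s0, s2, s3}, {s0, s1}, {s0, s1, s2, s3}.
{s2} is not among them.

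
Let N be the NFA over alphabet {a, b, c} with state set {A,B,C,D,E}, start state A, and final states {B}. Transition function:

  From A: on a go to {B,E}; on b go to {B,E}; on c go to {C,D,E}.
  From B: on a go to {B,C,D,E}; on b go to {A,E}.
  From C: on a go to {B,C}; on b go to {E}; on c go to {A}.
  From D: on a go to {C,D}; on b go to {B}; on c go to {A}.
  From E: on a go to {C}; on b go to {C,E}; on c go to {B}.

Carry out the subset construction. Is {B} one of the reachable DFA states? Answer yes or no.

Start state of the DFA: {A}.
{A} --a--> {B,E}  [new]
{A} --b--> {B,E}  [seen]
{A} --c--> {C,D,E}  [new]
{B,E} --a--> {B,C,D,E}  [new]
{B,E} --b--> {A,C,E}  [new]
{B,E} --c--> {B}  [new]
{C,D,E} --a--> {B,C,D}  [new]
{C,D,E} --b--> {B,C,E}  [new]
{C,D,E} --c--> {A,B}  [new]
{B,C,D,E} --a--> {B,C,D,E}  [seen]
{B,C,D,E} --b--> {A,B,C,E}  [new]
{B,C,D,E} --c--> {A,B}  [seen]
{A,C,E} --a--> {B,C,E}  [seen]
{A,C,E} --b--> {B,C,E}  [seen]
{A,C,E} --c--> {A,B,C,D,E}  [new]
{B} --a--> {B,C,D,E}  [seen]
{B} --b--> {A,E}  [new]
{B} --c--> ∅  [new]
{B,C,D} --a--> {B,C,D,E}  [seen]
{B,C,D} --b--> {A,B,E}  [new]
{B,C,D} --c--> {A}  [seen]
{B,C,E} --a--> {B,C,D,E}  [seen]
{B,C,E} --b--> {A,C,E}  [seen]
{B,C,E} --c--> {A,B}  [seen]
{A,B} --a--> {B,C,D,E}  [seen]
{A,B} --b--> {A,B,E}  [seen]
{A,B} --c--> {C,D,E}  [seen]
{A,B,C,E} --a--> {B,C,D,E}  [seen]
{A,B,C,E} --b--> {A,B,C,E}  [seen]
{A,B,C,E} --c--> {A,B,C,D,E}  [seen]
{A,B,C,D,E} --a--> {B,C,D,E}  [seen]
{A,B,C,D,E} --b--> {A,B,C,E}  [seen]
{A,B,C,D,E} --c--> {A,B,C,D,E}  [seen]
{A,E} --a--> {B,C,E}  [seen]
{A,E} --b--> {B,C,E}  [seen]
{A,E} --c--> {B,C,D,E}  [seen]
∅ --a--> ∅  [seen]
∅ --b--> ∅  [seen]
∅ --c--> ∅  [seen]
{A,B,E} --a--> {B,C,D,E}  [seen]
{A,B,E} --b--> {A,B,C,E}  [seen]
{A,B,E} --c--> {B,C,D,E}  [seen]
Reachable DFA states: {A}, {B,E}, {C,D,E}, {B,C,D,E}, {A,C,E}, {B}, {B,C,D}, {B,C,E}, {A,B}, {A,B,C,E}, {A,B,C,D,E}, {A,E}, ∅, {A,B,E}.
{B} is among them.

yes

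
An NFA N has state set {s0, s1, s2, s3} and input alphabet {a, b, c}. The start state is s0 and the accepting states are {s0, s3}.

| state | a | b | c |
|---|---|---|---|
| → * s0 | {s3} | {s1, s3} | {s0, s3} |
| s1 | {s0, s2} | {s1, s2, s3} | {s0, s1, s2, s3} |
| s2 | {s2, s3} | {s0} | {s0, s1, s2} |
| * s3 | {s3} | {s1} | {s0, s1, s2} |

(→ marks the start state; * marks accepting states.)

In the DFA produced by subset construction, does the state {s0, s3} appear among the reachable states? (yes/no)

yes

Start state of the DFA: {s0}.
{s0} --a--> {s3}  [new]
{s0} --b--> {s1, s3}  [new]
{s0} --c--> {s0, s3}  [new]
{s3} --a--> {s3}  [seen]
{s3} --b--> {s1}  [new]
{s3} --c--> {s0, s1, s2}  [new]
{s1, s3} --a--> {s0, s2, s3}  [new]
{s1, s3} --b--> {s1, s2, s3}  [new]
{s1, s3} --c--> {s0, s1, s2, s3}  [new]
{s0, s3} --a--> {s3}  [seen]
{s0, s3} --b--> {s1, s3}  [seen]
{s0, s3} --c--> {s0, s1, s2, s3}  [seen]
{s1} --a--> {s0, s2}  [new]
{s1} --b--> {s1, s2, s3}  [seen]
{s1} --c--> {s0, s1, s2, s3}  [seen]
{s0, s1, s2} --a--> {s0, s2, s3}  [seen]
{s0, s1, s2} --b--> {s0, s1, s2, s3}  [seen]
{s0, s1, s2} --c--> {s0, s1, s2, s3}  [seen]
{s0, s2, s3} --a--> {s2, s3}  [new]
{s0, s2, s3} --b--> {s0, s1, s3}  [new]
{s0, s2, s3} --c--> {s0, s1, s2, s3}  [seen]
{s1, s2, s3} --a--> {s0, s2, s3}  [seen]
{s1, s2, s3} --b--> {s0, s1, s2, s3}  [seen]
{s1, s2, s3} --c--> {s0, s1, s2, s3}  [seen]
{s0, s1, s2, s3} --a--> {s0, s2, s3}  [seen]
{s0, s1, s2, s3} --b--> {s0, s1, s2, s3}  [seen]
{s0, s1, s2, s3} --c--> {s0, s1, s2, s3}  [seen]
{s0, s2} --a--> {s2, s3}  [seen]
{s0, s2} --b--> {s0, s1, s3}  [seen]
{s0, s2} --c--> {s0, s1, s2, s3}  [seen]
{s2, s3} --a--> {s2, s3}  [seen]
{s2, s3} --b--> {s0, s1}  [new]
{s2, s3} --c--> {s0, s1, s2}  [seen]
{s0, s1, s3} --a--> {s0, s2, s3}  [seen]
{s0, s1, s3} --b--> {s1, s2, s3}  [seen]
{s0, s1, s3} --c--> {s0, s1, s2, s3}  [seen]
{s0, s1} --a--> {s0, s2, s3}  [seen]
{s0, s1} --b--> {s1, s2, s3}  [seen]
{s0, s1} --c--> {s0, s1, s2, s3}  [seen]
Reachable DFA states: {s0}, {s3}, {s1, s3}, {s0, s3}, {s1}, {s0, s1, s2}, {s0, s2, s3}, {s1, s2, s3}, {s0, s1, s2, s3}, {s0, s2}, {s2, s3}, {s0, s1, s3}, {s0, s1}.
{s0, s3} is among them.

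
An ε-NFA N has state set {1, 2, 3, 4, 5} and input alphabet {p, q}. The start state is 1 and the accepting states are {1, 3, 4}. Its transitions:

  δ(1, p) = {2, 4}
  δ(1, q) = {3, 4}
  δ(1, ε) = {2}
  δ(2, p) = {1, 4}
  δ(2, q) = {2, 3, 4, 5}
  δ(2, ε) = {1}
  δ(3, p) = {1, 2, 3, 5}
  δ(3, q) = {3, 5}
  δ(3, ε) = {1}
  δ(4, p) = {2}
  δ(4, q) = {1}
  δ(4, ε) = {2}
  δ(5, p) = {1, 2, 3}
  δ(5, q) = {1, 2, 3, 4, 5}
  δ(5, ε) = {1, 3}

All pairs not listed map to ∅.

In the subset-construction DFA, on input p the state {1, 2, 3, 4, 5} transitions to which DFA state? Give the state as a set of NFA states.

δ(1,p) = {2, 4}; δ(2,p) = {1, 4}; δ(3,p) = {1, 2, 3, 5}; δ(4,p) = {2}; δ(5,p) = {1, 2, 3}.
Union: {1, 2, 3, 4, 5}.

{1, 2, 3, 4, 5}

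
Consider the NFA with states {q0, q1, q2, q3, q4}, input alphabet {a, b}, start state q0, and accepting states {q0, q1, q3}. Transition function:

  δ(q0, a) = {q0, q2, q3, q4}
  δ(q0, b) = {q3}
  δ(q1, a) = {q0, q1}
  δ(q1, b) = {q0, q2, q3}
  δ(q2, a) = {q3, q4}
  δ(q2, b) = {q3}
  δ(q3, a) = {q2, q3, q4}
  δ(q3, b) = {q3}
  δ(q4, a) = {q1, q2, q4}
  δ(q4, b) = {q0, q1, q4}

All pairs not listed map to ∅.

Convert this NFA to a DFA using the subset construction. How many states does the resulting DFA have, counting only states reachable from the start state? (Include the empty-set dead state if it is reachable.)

7

Start state of the DFA: {q0}.
{q0} --a--> {q0, q2, q3, q4}  [new]
{q0} --b--> {q3}  [new]
{q0, q2, q3, q4} --a--> {q0, q1, q2, q3, q4}  [new]
{q0, q2, q3, q4} --b--> {q0, q1, q3, q4}  [new]
{q3} --a--> {q2, q3, q4}  [new]
{q3} --b--> {q3}  [seen]
{q0, q1, q2, q3, q4} --a--> {q0, q1, q2, q3, q4}  [seen]
{q0, q1, q2, q3, q4} --b--> {q0, q1, q2, q3, q4}  [seen]
{q0, q1, q3, q4} --a--> {q0, q1, q2, q3, q4}  [seen]
{q0, q1, q3, q4} --b--> {q0, q1, q2, q3, q4}  [seen]
{q2, q3, q4} --a--> {q1, q2, q3, q4}  [new]
{q2, q3, q4} --b--> {q0, q1, q3, q4}  [seen]
{q1, q2, q3, q4} --a--> {q0, q1, q2, q3, q4}  [seen]
{q1, q2, q3, q4} --b--> {q0, q1, q2, q3, q4}  [seen]
Reachable DFA states: {q0}, {q0, q2, q3, q4}, {q3}, {q0, q1, q2, q3, q4}, {q0, q1, q3, q4}, {q2, q3, q4}, {q1, q2, q3, q4}.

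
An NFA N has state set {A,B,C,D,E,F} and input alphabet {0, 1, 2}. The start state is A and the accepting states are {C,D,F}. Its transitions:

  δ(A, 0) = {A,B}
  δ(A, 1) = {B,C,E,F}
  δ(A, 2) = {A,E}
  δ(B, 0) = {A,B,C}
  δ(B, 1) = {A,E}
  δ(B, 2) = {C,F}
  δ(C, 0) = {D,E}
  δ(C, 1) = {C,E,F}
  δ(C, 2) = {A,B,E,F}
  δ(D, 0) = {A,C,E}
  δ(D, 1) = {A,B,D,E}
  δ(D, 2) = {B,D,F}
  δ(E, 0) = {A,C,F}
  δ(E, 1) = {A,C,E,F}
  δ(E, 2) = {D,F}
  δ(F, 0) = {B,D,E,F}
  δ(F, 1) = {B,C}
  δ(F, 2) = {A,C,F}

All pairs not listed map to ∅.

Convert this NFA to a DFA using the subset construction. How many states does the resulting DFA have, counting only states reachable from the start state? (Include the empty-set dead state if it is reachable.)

11

Start state of the DFA: {A}.
{A} --0--> {A,B}  [new]
{A} --1--> {B,C,E,F}  [new]
{A} --2--> {A,E}  [new]
{A,B} --0--> {A,B,C}  [new]
{A,B} --1--> {A,B,C,E,F}  [new]
{A,B} --2--> {A,C,E,F}  [new]
{B,C,E,F} --0--> {A,B,C,D,E,F}  [new]
{B,C,E,F} --1--> {A,B,C,E,F}  [seen]
{B,C,E,F} --2--> {A,B,C,D,E,F}  [seen]
{A,E} --0--> {A,B,C,F}  [new]
{A,E} --1--> {A,B,C,E,F}  [seen]
{A,E} --2--> {A,D,E,F}  [new]
{A,B,C} --0--> {A,B,C,D,E}  [new]
{A,B,C} --1--> {A,B,C,E,F}  [seen]
{A,B,C} --2--> {A,B,C,E,F}  [seen]
{A,B,C,E,F} --0--> {A,B,C,D,E,F}  [seen]
{A,B,C,E,F} --1--> {A,B,C,E,F}  [seen]
{A,B,C,E,F} --2--> {A,B,C,D,E,F}  [seen]
{A,C,E,F} --0--> {A,B,C,D,E,F}  [seen]
{A,C,E,F} --1--> {A,B,C,E,F}  [seen]
{A,C,E,F} --2--> {A,B,C,D,E,F}  [seen]
{A,B,C,D,E,F} --0--> {A,B,C,D,E,F}  [seen]
{A,B,C,D,E,F} --1--> {A,B,C,D,E,F}  [seen]
{A,B,C,D,E,F} --2--> {A,B,C,D,E,F}  [seen]
{A,B,C,F} --0--> {A,B,C,D,E,F}  [seen]
{A,B,C,F} --1--> {A,B,C,E,F}  [seen]
{A,B,C,F} --2--> {A,B,C,E,F}  [seen]
{A,D,E,F} --0--> {A,B,C,D,E,F}  [seen]
{A,D,E,F} --1--> {A,B,C,D,E,F}  [seen]
{A,D,E,F} --2--> {A,B,C,D,E,F}  [seen]
{A,B,C,D,E} --0--> {A,B,C,D,E,F}  [seen]
{A,B,C,D,E} --1--> {A,B,C,D,E,F}  [seen]
{A,B,C,D,E} --2--> {A,B,C,D,E,F}  [seen]
Reachable DFA states: {A}, {A,B}, {B,C,E,F}, {A,E}, {A,B,C}, {A,B,C,E,F}, {A,C,E,F}, {A,B,C,D,E,F}, {A,B,C,F}, {A,D,E,F}, {A,B,C,D,E}.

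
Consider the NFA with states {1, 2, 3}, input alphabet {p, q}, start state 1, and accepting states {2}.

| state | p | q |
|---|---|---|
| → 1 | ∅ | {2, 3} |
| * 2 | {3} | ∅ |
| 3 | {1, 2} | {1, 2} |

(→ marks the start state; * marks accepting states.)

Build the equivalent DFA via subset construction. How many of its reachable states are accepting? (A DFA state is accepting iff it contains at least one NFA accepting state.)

3

Start state of the DFA: {1}.
{1} --p--> ∅  [new]
{1} --q--> {2, 3}  [new]
∅ --p--> ∅  [seen]
∅ --q--> ∅  [seen]
{2, 3} --p--> {1, 2, 3}  [new]
{2, 3} --q--> {1, 2}  [new]
{1, 2, 3} --p--> {1, 2, 3}  [seen]
{1, 2, 3} --q--> {1, 2, 3}  [seen]
{1, 2} --p--> {3}  [new]
{1, 2} --q--> {2, 3}  [seen]
{3} --p--> {1, 2}  [seen]
{3} --q--> {1, 2}  [seen]
Reachable DFA states: {1}, ∅, {2, 3}, {1, 2, 3}, {1, 2}, {3}.
Accepting DFA states (contain an NFA accepting state): {2, 3}, {1, 2, 3}, {1, 2}.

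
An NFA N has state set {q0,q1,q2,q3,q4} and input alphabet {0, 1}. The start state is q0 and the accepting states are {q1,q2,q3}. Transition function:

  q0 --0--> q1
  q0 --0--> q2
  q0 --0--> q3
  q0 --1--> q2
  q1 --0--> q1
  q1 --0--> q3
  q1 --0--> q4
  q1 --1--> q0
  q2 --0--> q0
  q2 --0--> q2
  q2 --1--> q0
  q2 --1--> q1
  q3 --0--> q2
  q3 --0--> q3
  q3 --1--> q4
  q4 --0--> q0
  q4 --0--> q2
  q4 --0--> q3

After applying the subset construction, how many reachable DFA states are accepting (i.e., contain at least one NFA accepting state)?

10

Start state of the DFA: {q0}.
{q0} --0--> {q1,q2,q3}  [new]
{q0} --1--> {q2}  [new]
{q1,q2,q3} --0--> {q0,q1,q2,q3,q4}  [new]
{q1,q2,q3} --1--> {q0,q1,q4}  [new]
{q2} --0--> {q0,q2}  [new]
{q2} --1--> {q0,q1}  [new]
{q0,q1,q2,q3,q4} --0--> {q0,q1,q2,q3,q4}  [seen]
{q0,q1,q2,q3,q4} --1--> {q0,q1,q2,q4}  [new]
{q0,q1,q4} --0--> {q0,q1,q2,q3,q4}  [seen]
{q0,q1,q4} --1--> {q0,q2}  [seen]
{q0,q2} --0--> {q0,q1,q2,q3}  [new]
{q0,q2} --1--> {q0,q1,q2}  [new]
{q0,q1} --0--> {q1,q2,q3,q4}  [new]
{q0,q1} --1--> {q0,q2}  [seen]
{q0,q1,q2,q4} --0--> {q0,q1,q2,q3,q4}  [seen]
{q0,q1,q2,q4} --1--> {q0,q1,q2}  [seen]
{q0,q1,q2,q3} --0--> {q0,q1,q2,q3,q4}  [seen]
{q0,q1,q2,q3} --1--> {q0,q1,q2,q4}  [seen]
{q0,q1,q2} --0--> {q0,q1,q2,q3,q4}  [seen]
{q0,q1,q2} --1--> {q0,q1,q2}  [seen]
{q1,q2,q3,q4} --0--> {q0,q1,q2,q3,q4}  [seen]
{q1,q2,q3,q4} --1--> {q0,q1,q4}  [seen]
Reachable DFA states: {q0}, {q1,q2,q3}, {q2}, {q0,q1,q2,q3,q4}, {q0,q1,q4}, {q0,q2}, {q0,q1}, {q0,q1,q2,q4}, {q0,q1,q2,q3}, {q0,q1,q2}, {q1,q2,q3,q4}.
Accepting DFA states (contain an NFA accepting state): {q1,q2,q3}, {q2}, {q0,q1,q2,q3,q4}, {q0,q1,q4}, {q0,q2}, {q0,q1}, {q0,q1,q2,q4}, {q0,q1,q2,q3}, {q0,q1,q2}, {q1,q2,q3,q4}.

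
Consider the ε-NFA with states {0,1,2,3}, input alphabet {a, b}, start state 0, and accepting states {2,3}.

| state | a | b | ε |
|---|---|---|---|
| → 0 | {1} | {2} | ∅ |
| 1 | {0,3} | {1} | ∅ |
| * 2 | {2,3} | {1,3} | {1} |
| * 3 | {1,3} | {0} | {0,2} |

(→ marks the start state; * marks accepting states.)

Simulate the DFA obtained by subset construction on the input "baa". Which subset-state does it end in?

Start: {0}.
δ(0,b) = {2}.
Union: {2}.
ε-closure gives {1,2}.
After b: {1,2}.
δ(1,a) = {0,3}; δ(2,a) = {2,3}.
Union: {0,2,3}.
ε-closure gives {0,1,2,3}.
After a: {0,1,2,3}.
δ(0,a) = {1}; δ(1,a) = {0,3}; δ(2,a) = {2,3}; δ(3,a) = {1,3}.
Union: {0,1,2,3}.
After a: {0,1,2,3}.

{0,1,2,3}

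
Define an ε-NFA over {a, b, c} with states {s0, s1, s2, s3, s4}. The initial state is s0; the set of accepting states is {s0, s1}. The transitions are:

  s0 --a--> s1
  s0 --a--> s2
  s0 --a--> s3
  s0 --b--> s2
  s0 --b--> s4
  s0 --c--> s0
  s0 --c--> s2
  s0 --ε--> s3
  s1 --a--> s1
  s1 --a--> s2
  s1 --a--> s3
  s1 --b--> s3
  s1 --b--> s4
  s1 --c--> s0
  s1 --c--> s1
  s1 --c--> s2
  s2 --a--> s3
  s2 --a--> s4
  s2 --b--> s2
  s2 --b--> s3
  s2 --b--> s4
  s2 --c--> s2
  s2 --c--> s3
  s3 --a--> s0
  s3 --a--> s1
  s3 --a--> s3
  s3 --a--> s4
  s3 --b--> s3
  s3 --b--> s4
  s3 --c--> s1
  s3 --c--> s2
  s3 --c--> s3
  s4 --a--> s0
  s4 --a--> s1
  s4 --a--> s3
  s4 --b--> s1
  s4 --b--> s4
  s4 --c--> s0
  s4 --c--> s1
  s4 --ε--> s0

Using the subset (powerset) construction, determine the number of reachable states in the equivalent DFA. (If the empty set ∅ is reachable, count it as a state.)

4

Start state of the DFA: {s0, s3} (ε-closure of the NFA start).
{s0, s3} --a--> {s0, s1, s2, s3, s4}  [new]
{s0, s3} --b--> {s0, s2, s3, s4}  [new]
{s0, s3} --c--> {s0, s1, s2, s3}  [new]
{s0, s1, s2, s3, s4} --a--> {s0, s1, s2, s3, s4}  [seen]
{s0, s1, s2, s3, s4} --b--> {s0, s1, s2, s3, s4}  [seen]
{s0, s1, s2, s3, s4} --c--> {s0, s1, s2, s3}  [seen]
{s0, s2, s3, s4} --a--> {s0, s1, s2, s3, s4}  [seen]
{s0, s2, s3, s4} --b--> {s0, s1, s2, s3, s4}  [seen]
{s0, s2, s3, s4} --c--> {s0, s1, s2, s3}  [seen]
{s0, s1, s2, s3} --a--> {s0, s1, s2, s3, s4}  [seen]
{s0, s1, s2, s3} --b--> {s0, s2, s3, s4}  [seen]
{s0, s1, s2, s3} --c--> {s0, s1, s2, s3}  [seen]
Reachable DFA states: {s0, s3}, {s0, s1, s2, s3, s4}, {s0, s2, s3, s4}, {s0, s1, s2, s3}.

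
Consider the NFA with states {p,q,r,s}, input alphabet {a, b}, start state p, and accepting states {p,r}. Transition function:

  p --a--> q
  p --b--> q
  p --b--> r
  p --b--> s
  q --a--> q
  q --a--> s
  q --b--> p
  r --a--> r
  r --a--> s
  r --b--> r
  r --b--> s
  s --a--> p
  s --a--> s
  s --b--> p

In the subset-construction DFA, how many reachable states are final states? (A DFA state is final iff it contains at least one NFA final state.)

Start state of the DFA: {p}.
{p} --a--> {q}  [new]
{p} --b--> {q,r,s}  [new]
{q} --a--> {q,s}  [new]
{q} --b--> {p}  [seen]
{q,r,s} --a--> {p,q,r,s}  [new]
{q,r,s} --b--> {p,r,s}  [new]
{q,s} --a--> {p,q,s}  [new]
{q,s} --b--> {p}  [seen]
{p,q,r,s} --a--> {p,q,r,s}  [seen]
{p,q,r,s} --b--> {p,q,r,s}  [seen]
{p,r,s} --a--> {p,q,r,s}  [seen]
{p,r,s} --b--> {p,q,r,s}  [seen]
{p,q,s} --a--> {p,q,s}  [seen]
{p,q,s} --b--> {p,q,r,s}  [seen]
Reachable DFA states: {p}, {q}, {q,r,s}, {q,s}, {p,q,r,s}, {p,r,s}, {p,q,s}.
Accepting DFA states (contain an NFA accepting state): {p}, {q,r,s}, {p,q,r,s}, {p,r,s}, {p,q,s}.

5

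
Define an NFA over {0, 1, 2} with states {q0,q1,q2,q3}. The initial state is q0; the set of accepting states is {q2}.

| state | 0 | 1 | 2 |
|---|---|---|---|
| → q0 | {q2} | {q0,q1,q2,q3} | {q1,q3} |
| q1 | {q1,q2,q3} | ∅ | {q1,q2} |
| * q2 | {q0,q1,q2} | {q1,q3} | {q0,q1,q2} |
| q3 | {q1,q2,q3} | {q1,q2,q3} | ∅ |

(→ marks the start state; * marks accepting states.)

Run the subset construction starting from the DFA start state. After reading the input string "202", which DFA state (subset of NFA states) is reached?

Start: {q0}.
δ(q0,2) = {q1,q3}.
Union: {q1,q3}.
After 2: {q1,q3}.
δ(q1,0) = {q1,q2,q3}; δ(q3,0) = {q1,q2,q3}.
Union: {q1,q2,q3}.
After 0: {q1,q2,q3}.
δ(q1,2) = {q1,q2}; δ(q2,2) = {q0,q1,q2}; δ(q3,2) = ∅.
Union: {q0,q1,q2}.
After 2: {q0,q1,q2}.

{q0,q1,q2}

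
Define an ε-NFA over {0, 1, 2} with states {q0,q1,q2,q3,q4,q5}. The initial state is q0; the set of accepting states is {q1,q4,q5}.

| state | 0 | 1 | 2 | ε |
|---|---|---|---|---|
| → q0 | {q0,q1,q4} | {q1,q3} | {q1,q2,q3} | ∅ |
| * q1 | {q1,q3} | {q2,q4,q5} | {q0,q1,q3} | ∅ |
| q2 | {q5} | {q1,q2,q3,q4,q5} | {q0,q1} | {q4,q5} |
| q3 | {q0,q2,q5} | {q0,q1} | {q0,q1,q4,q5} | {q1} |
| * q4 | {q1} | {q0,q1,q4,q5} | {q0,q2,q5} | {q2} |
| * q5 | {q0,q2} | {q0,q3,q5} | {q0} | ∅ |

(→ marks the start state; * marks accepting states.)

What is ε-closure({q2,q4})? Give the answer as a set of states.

Begin with {q2,q4}.
q2 →ε {q4,q5}; add q5.
ε-closure = {q2,q4,q5}.

{q2,q4,q5}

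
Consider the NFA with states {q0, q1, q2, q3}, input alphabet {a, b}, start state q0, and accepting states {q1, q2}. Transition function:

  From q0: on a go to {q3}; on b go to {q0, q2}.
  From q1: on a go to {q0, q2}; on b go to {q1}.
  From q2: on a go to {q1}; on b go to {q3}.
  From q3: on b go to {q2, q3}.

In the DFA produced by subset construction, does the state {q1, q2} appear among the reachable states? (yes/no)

no

Start state of the DFA: {q0}.
{q0} --a--> {q3}  [new]
{q0} --b--> {q0, q2}  [new]
{q3} --a--> ∅  [new]
{q3} --b--> {q2, q3}  [new]
{q0, q2} --a--> {q1, q3}  [new]
{q0, q2} --b--> {q0, q2, q3}  [new]
∅ --a--> ∅  [seen]
∅ --b--> ∅  [seen]
{q2, q3} --a--> {q1}  [new]
{q2, q3} --b--> {q2, q3}  [seen]
{q1, q3} --a--> {q0, q2}  [seen]
{q1, q3} --b--> {q1, q2, q3}  [new]
{q0, q2, q3} --a--> {q1, q3}  [seen]
{q0, q2, q3} --b--> {q0, q2, q3}  [seen]
{q1} --a--> {q0, q2}  [seen]
{q1} --b--> {q1}  [seen]
{q1, q2, q3} --a--> {q0, q1, q2}  [new]
{q1, q2, q3} --b--> {q1, q2, q3}  [seen]
{q0, q1, q2} --a--> {q0, q1, q2, q3}  [new]
{q0, q1, q2} --b--> {q0, q1, q2, q3}  [seen]
{q0, q1, q2, q3} --a--> {q0, q1, q2, q3}  [seen]
{q0, q1, q2, q3} --b--> {q0, q1, q2, q3}  [seen]
Reachable DFA states: {q0}, {q3}, {q0, q2}, ∅, {q2, q3}, {q1, q3}, {q0, q2, q3}, {q1}, {q1, q2, q3}, {q0, q1, q2}, {q0, q1, q2, q3}.
{q1, q2} is not among them.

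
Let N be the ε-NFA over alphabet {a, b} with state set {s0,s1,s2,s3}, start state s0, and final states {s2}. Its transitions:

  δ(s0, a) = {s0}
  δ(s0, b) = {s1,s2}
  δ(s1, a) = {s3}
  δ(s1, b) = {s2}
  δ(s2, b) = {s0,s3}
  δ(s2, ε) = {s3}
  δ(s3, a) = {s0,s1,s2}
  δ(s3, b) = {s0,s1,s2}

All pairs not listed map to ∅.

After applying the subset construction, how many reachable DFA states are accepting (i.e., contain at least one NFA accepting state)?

Start state of the DFA: {s0} (ε-closure of the NFA start).
{s0} --a--> {s0}  [seen]
{s0} --b--> {s1,s2,s3}  [new]
{s1,s2,s3} --a--> {s0,s1,s2,s3}  [new]
{s1,s2,s3} --b--> {s0,s1,s2,s3}  [seen]
{s0,s1,s2,s3} --a--> {s0,s1,s2,s3}  [seen]
{s0,s1,s2,s3} --b--> {s0,s1,s2,s3}  [seen]
Reachable DFA states: {s0}, {s1,s2,s3}, {s0,s1,s2,s3}.
Accepting DFA states (contain an NFA accepting state): {s1,s2,s3}, {s0,s1,s2,s3}.

2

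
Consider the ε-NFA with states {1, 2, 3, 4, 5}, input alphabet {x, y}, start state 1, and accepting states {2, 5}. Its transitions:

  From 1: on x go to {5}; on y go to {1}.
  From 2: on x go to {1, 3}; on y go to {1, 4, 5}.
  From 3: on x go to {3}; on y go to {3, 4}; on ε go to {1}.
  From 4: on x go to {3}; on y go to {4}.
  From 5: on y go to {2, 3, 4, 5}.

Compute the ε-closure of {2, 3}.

{1, 2, 3}

Begin with {2, 3}.
3 →ε {1}; add 1.
ε-closure = {1, 2, 3}.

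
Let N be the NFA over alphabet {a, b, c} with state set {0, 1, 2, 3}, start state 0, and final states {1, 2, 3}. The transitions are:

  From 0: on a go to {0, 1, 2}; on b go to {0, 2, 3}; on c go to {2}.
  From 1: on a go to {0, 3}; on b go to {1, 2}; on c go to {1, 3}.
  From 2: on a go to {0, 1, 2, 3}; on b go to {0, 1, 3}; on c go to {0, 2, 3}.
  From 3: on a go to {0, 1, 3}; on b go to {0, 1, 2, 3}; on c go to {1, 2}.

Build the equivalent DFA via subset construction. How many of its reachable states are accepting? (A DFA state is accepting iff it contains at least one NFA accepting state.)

6

Start state of the DFA: {0}.
{0} --a--> {0, 1, 2}  [new]
{0} --b--> {0, 2, 3}  [new]
{0} --c--> {2}  [new]
{0, 1, 2} --a--> {0, 1, 2, 3}  [new]
{0, 1, 2} --b--> {0, 1, 2, 3}  [seen]
{0, 1, 2} --c--> {0, 1, 2, 3}  [seen]
{0, 2, 3} --a--> {0, 1, 2, 3}  [seen]
{0, 2, 3} --b--> {0, 1, 2, 3}  [seen]
{0, 2, 3} --c--> {0, 1, 2, 3}  [seen]
{2} --a--> {0, 1, 2, 3}  [seen]
{2} --b--> {0, 1, 3}  [new]
{2} --c--> {0, 2, 3}  [seen]
{0, 1, 2, 3} --a--> {0, 1, 2, 3}  [seen]
{0, 1, 2, 3} --b--> {0, 1, 2, 3}  [seen]
{0, 1, 2, 3} --c--> {0, 1, 2, 3}  [seen]
{0, 1, 3} --a--> {0, 1, 2, 3}  [seen]
{0, 1, 3} --b--> {0, 1, 2, 3}  [seen]
{0, 1, 3} --c--> {1, 2, 3}  [new]
{1, 2, 3} --a--> {0, 1, 2, 3}  [seen]
{1, 2, 3} --b--> {0, 1, 2, 3}  [seen]
{1, 2, 3} --c--> {0, 1, 2, 3}  [seen]
Reachable DFA states: {0}, {0, 1, 2}, {0, 2, 3}, {2}, {0, 1, 2, 3}, {0, 1, 3}, {1, 2, 3}.
Accepting DFA states (contain an NFA accepting state): {0, 1, 2}, {0, 2, 3}, {2}, {0, 1, 2, 3}, {0, 1, 3}, {1, 2, 3}.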